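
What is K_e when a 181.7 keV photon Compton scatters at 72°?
35.8380 keV

By energy conservation: K_e = E_initial - E_final

First find the scattered photon energy:
Initial wavelength: λ = hc/E = 6.8236 pm
Compton shift: Δλ = λ_C(1 - cos(72°)) = 1.6765 pm
Final wavelength: λ' = 6.8236 + 1.6765 = 8.5001 pm
Final photon energy: E' = hc/λ' = 145.8620 keV

Electron kinetic energy:
K_e = E - E' = 181.7000 - 145.8620 = 35.8380 keV

(Intermediate values are shown rounded; full precision is carried through to the final answer.)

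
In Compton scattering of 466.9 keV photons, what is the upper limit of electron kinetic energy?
301.7660 keV

Maximum energy transfer occurs at θ = 180° (backscattering).

Initial photon: E₀ = 466.9 keV → λ₀ = 2.6555 pm

Maximum Compton shift (at 180°):
Δλ_max = 2λ_C = 2 × 2.4263 = 4.8526 pm

Final wavelength:
λ' = 2.6555 + 4.8526 = 7.5081 pm

Minimum photon energy (maximum energy to electron):
E'_min = hc/λ' = 165.1340 keV

Maximum electron kinetic energy:
K_max = E₀ - E'_min = 466.9000 - 165.1340 = 301.7660 keV

(Intermediate values are shown rounded; full precision is carried through to the final answer.)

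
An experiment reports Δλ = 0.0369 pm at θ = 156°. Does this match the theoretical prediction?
No, inconsistent

Calculate the expected shift for θ = 156°:

Δλ_expected = λ_C(1 - cos(156°))
Δλ_expected = 2.4263 × (1 - cos(156°))
Δλ_expected = 2.4263 × 1.9135
Δλ_expected = 4.6429 pm

Given shift: 0.0369 pm
Expected shift: 4.6429 pm
Difference: 4.6060 pm

The values do not match. The given shift corresponds to θ ≈ 10.0°, not 156°.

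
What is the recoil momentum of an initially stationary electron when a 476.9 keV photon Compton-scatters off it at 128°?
3.2738e-22 kg·m/s

The electron is initially at rest, so by conservation of momentum:
p⃗_e = p⃗₀ − p⃗'  (incident photon momentum minus scattered photon momentum)

Photon momentum magnitudes (p = h/λ = E/c):
λ₀ = hc/E₀ = 2.5998 pm → p₀ = h/λ₀ = 2.5487e-22 kg·m/s
Δλ = λ_C(1 − cos 128°) = 3.9201 pm
λ' = 6.5199 pm → p' = h/λ' = 1.0163e-22 kg·m/s

The scattered photon makes angle θ = 128° with the incident direction, so by the law of cosines:
|p⃗_e|² = p₀² + p'² − 2p₀p'cos θ
|p⃗_e|² = (2.5487e-22)² + (1.0163e-22)² − 2·2.5487e-22·1.0163e-22·cos(128°)
|p⃗_e| = 3.2738e-22 kg·m/s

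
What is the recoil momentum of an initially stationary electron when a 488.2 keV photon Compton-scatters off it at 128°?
3.3399e-22 kg·m/s

The electron is initially at rest, so by conservation of momentum:
p⃗_e = p⃗₀ − p⃗'  (incident photon momentum minus scattered photon momentum)

Photon momentum magnitudes (p = h/λ = E/c):
λ₀ = hc/E₀ = 2.5396 pm → p₀ = h/λ₀ = 2.6091e-22 kg·m/s
Δλ = λ_C(1 − cos 128°) = 3.9201 pm
λ' = 6.4597 pm → p' = h/λ' = 1.0258e-22 kg·m/s

The scattered photon makes angle θ = 128° with the incident direction, so by the law of cosines:
|p⃗_e|² = p₀² + p'² − 2p₀p'cos θ
|p⃗_e|² = (2.6091e-22)² + (1.0258e-22)² − 2·2.6091e-22·1.0258e-22·cos(128°)
|p⃗_e| = 3.3399e-22 kg·m/s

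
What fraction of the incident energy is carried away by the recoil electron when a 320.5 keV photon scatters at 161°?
0.5496 (or 54.96%)

Calculate initial and final photon energies:

Initial: E₀ = 320.5 keV → λ₀ = 3.8685 pm
Compton shift: Δλ = 4.7204 pm
Final wavelength: λ' = 8.5889 pm
Final energy: E' = 144.3541 keV

Fractional energy loss:
(E₀ - E')/E₀ = (320.5000 - 144.3541)/320.5000
= 176.1459/320.5000
= 0.5496
= 54.96%

(Intermediate values are shown rounded; full precision is carried through to the final answer.)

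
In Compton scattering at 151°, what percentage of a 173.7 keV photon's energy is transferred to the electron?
0.3892 (or 38.92%)

Calculate initial and final photon energies:

Initial: E₀ = 173.7 keV → λ₀ = 7.1378 pm
Compton shift: Δλ = 4.5484 pm
Final wavelength: λ' = 11.6862 pm
Final energy: E' = 106.0941 keV

Fractional energy loss:
(E₀ - E')/E₀ = (173.7000 - 106.0941)/173.7000
= 67.6059/173.7000
= 0.3892
= 38.92%

(Intermediate values are shown rounded; full precision is carried through to the final answer.)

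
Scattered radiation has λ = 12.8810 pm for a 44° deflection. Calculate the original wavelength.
12.2000 pm

From λ' = λ + Δλ, we have λ = λ' - Δλ

First calculate the Compton shift:
Δλ = λ_C(1 - cos θ)
Δλ = 2.4263 × (1 - cos(44°))
Δλ = 2.4263 × 0.2807
Δλ = 0.6810 pm

Initial wavelength:
λ = λ' - Δλ
λ = 12.8810 - 0.6810
λ = 12.2000 pm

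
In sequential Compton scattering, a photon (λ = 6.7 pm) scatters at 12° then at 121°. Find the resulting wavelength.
10.4290 pm

Apply Compton shift twice:

First scattering at θ₁ = 12°:
Δλ₁ = λ_C(1 - cos(12°))
Δλ₁ = 2.4263 × 0.0219
Δλ₁ = 0.0530 pm

After first scattering:
λ₁ = 6.7 + 0.0530 = 6.7530 pm

Second scattering at θ₂ = 121°:
Δλ₂ = λ_C(1 - cos(121°))
Δλ₂ = 2.4263 × 1.5150
Δλ₂ = 3.6760 pm

Final wavelength:
λ₂ = 6.7530 + 3.6760 = 10.4290 pm

Total shift: Δλ_total = 0.0530 + 3.6760 = 3.7290 pm

(Intermediate values are shown rounded; full precision is carried through to the final answer.)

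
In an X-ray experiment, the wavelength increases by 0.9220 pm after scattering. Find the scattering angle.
51.68°

From the Compton formula Δλ = λ_C(1 - cos θ), we can solve for θ:

cos θ = 1 - Δλ/λ_C

Given:
- Δλ = 0.9220 pm
- λ_C = h/(m_e·c) ≈ 2.42631024 pm

cos θ = 1 - 0.9220/2.42631024
cos θ = 1 - 0.380001
cos θ = 0.619999

θ = arccos(0.619999)
θ = 51.68°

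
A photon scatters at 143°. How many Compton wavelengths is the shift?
1.7986 λ_C

The Compton shift formula is:
Δλ = λ_C(1 - cos θ)

Dividing both sides by λ_C:
Δλ/λ_C = 1 - cos θ

For θ = 143°:
Δλ/λ_C = 1 - cos(143°)
Δλ/λ_C = 1 - -0.7986
Δλ/λ_C = 1.7986

This means the shift is 1.7986 × λ_C = 4.3640 pm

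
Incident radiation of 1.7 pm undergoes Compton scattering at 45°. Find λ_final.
2.4106 pm

Using the Compton scattering formula:
λ' = λ + Δλ = λ + λ_C(1 - cos θ)

Given:
- Initial wavelength λ = 1.7 pm
- Scattering angle θ = 45°
- Compton wavelength λ_C ≈ 2.4263 pm

Calculate the shift:
Δλ = 2.4263 × (1 - cos(45°))
Δλ = 2.4263 × 0.2929
Δλ = 0.7106 pm

Final wavelength:
λ' = 1.7 + 0.7106 = 2.4106 pm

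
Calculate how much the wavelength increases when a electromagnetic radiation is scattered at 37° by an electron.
0.4886 pm

Using the Compton scattering formula:
Δλ = λ_C(1 - cos θ)

where λ_C = h/(m_e·c) ≈ 2.4263 pm is the Compton wavelength of an electron.

For θ = 37°:
cos(37°) = 0.7986
1 - cos(37°) = 0.2014

Δλ = 2.4263 × 0.2014
Δλ = 0.4886 pm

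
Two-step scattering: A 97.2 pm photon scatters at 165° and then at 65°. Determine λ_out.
103.3709 pm

Apply Compton shift twice:

First scattering at θ₁ = 165°:
Δλ₁ = λ_C(1 - cos(165°))
Δλ₁ = 2.4263 × 1.9659
Δλ₁ = 4.7699 pm

After first scattering:
λ₁ = 97.2 + 4.7699 = 101.9699 pm

Second scattering at θ₂ = 65°:
Δλ₂ = λ_C(1 - cos(65°))
Δλ₂ = 2.4263 × 0.5774
Δλ₂ = 1.4009 pm

Final wavelength:
λ₂ = 101.9699 + 1.4009 = 103.3709 pm

Total shift: Δλ_total = 4.7699 + 1.4009 = 6.1709 pm

(Intermediate values are shown rounded; full precision is carried through to the final answer.)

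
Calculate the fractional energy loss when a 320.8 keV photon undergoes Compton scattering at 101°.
0.4278 (or 42.78%)

Calculate initial and final photon energies:

Initial: E₀ = 320.8 keV → λ₀ = 3.8648 pm
Compton shift: Δλ = 2.8893 pm
Final wavelength: λ' = 6.7541 pm
Final energy: E' = 183.5684 keV

Fractional energy loss:
(E₀ - E')/E₀ = (320.8000 - 183.5684)/320.8000
= 137.2316/320.8000
= 0.4278
= 42.78%

(Intermediate values are shown rounded; full precision is carried through to the final answer.)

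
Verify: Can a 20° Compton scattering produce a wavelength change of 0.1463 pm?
Yes, consistent

Calculate the expected shift for θ = 20°:

Δλ_expected = λ_C(1 - cos(20°))
Δλ_expected = 2.4263 × (1 - cos(20°))
Δλ_expected = 2.4263 × 0.0603
Δλ_expected = 0.1463 pm

Given shift: 0.1463 pm
Expected shift: 0.1463 pm
Difference: 0.0000 pm

The values match. This is consistent with Compton scattering at the stated angle.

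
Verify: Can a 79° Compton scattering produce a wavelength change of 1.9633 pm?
Yes, consistent

Calculate the expected shift for θ = 79°:

Δλ_expected = λ_C(1 - cos(79°))
Δλ_expected = 2.4263 × (1 - cos(79°))
Δλ_expected = 2.4263 × 0.8092
Δλ_expected = 1.9633 pm

Given shift: 1.9633 pm
Expected shift: 1.9633 pm
Difference: 0.0000 pm

The values match. This is consistent with Compton scattering at the stated angle.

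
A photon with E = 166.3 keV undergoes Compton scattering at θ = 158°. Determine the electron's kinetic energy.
64.0989 keV

By energy conservation: K_e = E_initial - E_final

First find the scattered photon energy:
Initial wavelength: λ = hc/E = 7.4555 pm
Compton shift: Δλ = λ_C(1 - cos(158°)) = 4.6759 pm
Final wavelength: λ' = 7.4555 + 4.6759 = 12.1314 pm
Final photon energy: E' = hc/λ' = 102.2011 keV

Electron kinetic energy:
K_e = E - E' = 166.3000 - 102.2011 = 64.0989 keV

(Intermediate values are shown rounded; full precision is carried through to the final answer.)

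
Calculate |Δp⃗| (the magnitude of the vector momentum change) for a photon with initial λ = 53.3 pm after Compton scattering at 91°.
1.7346e-23 kg·m/s

Photon momentum magnitude is p = h/λ.

Initial momentum:
p₀ = h/λ = 6.6261e-34/5.3300e-11 = 1.2432e-23 kg·m/s

After scattering:
λ' = λ + Δλ = 53.3 + 2.4687 = 55.7687 pm
p' = h/λ' = 6.6261e-34/5.5769e-11 = 1.1881e-23 kg·m/s

Momentum is a vector; the scattered photon's direction makes angle θ = 91° with the incident direction. The magnitude of the vector change Δp⃗ = p⃗₀ − p⃗' is found from the law of cosines:
|Δp⃗|² = p₀² + p'² − 2p₀p'cos θ
|Δp⃗|² = (1.2432e-23)² + (1.1881e-23)² − 2·1.2432e-23·1.1881e-23·cos(91°)
|Δp⃗| = 1.7346e-23 kg·m/s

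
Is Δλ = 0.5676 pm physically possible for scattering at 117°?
No, inconsistent

Calculate the expected shift for θ = 117°:

Δλ_expected = λ_C(1 - cos(117°))
Δλ_expected = 2.4263 × (1 - cos(117°))
Δλ_expected = 2.4263 × 1.4540
Δλ_expected = 3.5278 pm

Given shift: 0.5676 pm
Expected shift: 3.5278 pm
Difference: 2.9602 pm

The values do not match. The given shift corresponds to θ ≈ 40.0°, not 117°.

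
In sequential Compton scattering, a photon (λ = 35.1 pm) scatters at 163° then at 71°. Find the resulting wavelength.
41.4830 pm

Apply Compton shift twice:

First scattering at θ₁ = 163°:
Δλ₁ = λ_C(1 - cos(163°))
Δλ₁ = 2.4263 × 1.9563
Δλ₁ = 4.7466 pm

After first scattering:
λ₁ = 35.1 + 4.7466 = 39.8466 pm

Second scattering at θ₂ = 71°:
Δλ₂ = λ_C(1 - cos(71°))
Δλ₂ = 2.4263 × 0.6744
Δλ₂ = 1.6364 pm

Final wavelength:
λ₂ = 39.8466 + 1.6364 = 41.4830 pm

Total shift: Δλ_total = 4.7466 + 1.6364 = 6.3830 pm

(Intermediate values are shown rounded; full precision is carried through to the final answer.)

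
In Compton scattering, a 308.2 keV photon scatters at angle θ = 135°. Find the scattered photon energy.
151.8517 keV

First convert energy to wavelength:
λ = hc/E, with hc ≈ 1239.842 keV·pm (i.e. 1239.842 eV·nm)

For E = 308.2 keV = 308200 eV:
λ = 1239.842 keV·pm / 308.2 keV
λ = 4.0228 pm

Calculate the Compton shift:
Δλ = λ_C(1 - cos(135°)) = 2.4263 × 1.7071
Δλ = 4.1420 pm

Final wavelength:
λ' = 4.0228 + 4.1420 = 8.1648 pm

Final energy:
E' = hc/λ' = 1239.842 / 8.1648 = 151.8517 keV

(Intermediate values are shown rounded; full precision is carried through to the final answer.)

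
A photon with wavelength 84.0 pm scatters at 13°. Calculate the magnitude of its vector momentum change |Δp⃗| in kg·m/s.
1.7853e-24 kg·m/s

Photon momentum magnitude is p = h/λ.

Initial momentum:
p₀ = h/λ = 6.6261e-34/8.4000e-11 = 7.8882e-24 kg·m/s

After scattering:
λ' = λ + Δλ = 84.0 + 0.0622 = 84.0622 pm
p' = h/λ' = 6.6261e-34/8.4062e-11 = 7.8823e-24 kg·m/s

Momentum is a vector; the scattered photon's direction makes angle θ = 13° with the incident direction. The magnitude of the vector change Δp⃗ = p⃗₀ − p⃗' is found from the law of cosines:
|Δp⃗|² = p₀² + p'² − 2p₀p'cos θ
|Δp⃗|² = (7.8882e-24)² + (7.8823e-24)² − 2·7.8882e-24·7.8823e-24·cos(13°)
|Δp⃗| = 1.7853e-24 kg·m/s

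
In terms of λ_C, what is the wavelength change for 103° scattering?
1.2250 λ_C

The Compton shift formula is:
Δλ = λ_C(1 - cos θ)

Dividing both sides by λ_C:
Δλ/λ_C = 1 - cos θ

For θ = 103°:
Δλ/λ_C = 1 - cos(103°)
Δλ/λ_C = 1 - -0.2250
Δλ/λ_C = 1.2250

This means the shift is 1.2250 × λ_C = 2.9721 pm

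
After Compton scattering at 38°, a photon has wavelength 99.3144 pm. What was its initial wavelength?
98.8000 pm

From λ' = λ + Δλ, we have λ = λ' - Δλ

First calculate the Compton shift:
Δλ = λ_C(1 - cos θ)
Δλ = 2.4263 × (1 - cos(38°))
Δλ = 2.4263 × 0.2120
Δλ = 0.5144 pm

Initial wavelength:
λ = λ' - Δλ
λ = 99.3144 - 0.5144
λ = 98.8000 pm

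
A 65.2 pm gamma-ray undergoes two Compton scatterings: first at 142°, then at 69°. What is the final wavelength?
71.0951 pm

Apply Compton shift twice:

First scattering at θ₁ = 142°:
Δλ₁ = λ_C(1 - cos(142°))
Δλ₁ = 2.4263 × 1.7880
Δλ₁ = 4.3383 pm

After first scattering:
λ₁ = 65.2 + 4.3383 = 69.5383 pm

Second scattering at θ₂ = 69°:
Δλ₂ = λ_C(1 - cos(69°))
Δλ₂ = 2.4263 × 0.6416
Δλ₂ = 1.5568 pm

Final wavelength:
λ₂ = 69.5383 + 1.5568 = 71.0951 pm

Total shift: Δλ_total = 4.3383 + 1.5568 = 5.8951 pm

(Intermediate values are shown rounded; full precision is carried through to the final answer.)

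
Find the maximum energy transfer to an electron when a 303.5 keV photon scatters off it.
164.7806 keV

Maximum energy transfer occurs at θ = 180° (backscattering).

Initial photon: E₀ = 303.5 keV → λ₀ = 4.0851 pm

Maximum Compton shift (at 180°):
Δλ_max = 2λ_C = 2 × 2.4263 = 4.8526 pm

Final wavelength:
λ' = 4.0851 + 4.8526 = 8.9378 pm

Minimum photon energy (maximum energy to electron):
E'_min = hc/λ' = 138.7194 keV

Maximum electron kinetic energy:
K_max = E₀ - E'_min = 303.5000 - 138.7194 = 164.7806 keV

(Intermediate values are shown rounded; full precision is carried through to the final answer.)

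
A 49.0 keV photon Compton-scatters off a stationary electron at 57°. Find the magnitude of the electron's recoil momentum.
2.4487e-23 kg·m/s

The electron is initially at rest, so by conservation of momentum:
p⃗_e = p⃗₀ − p⃗'  (incident photon momentum minus scattered photon momentum)

Photon momentum magnitudes (p = h/λ = E/c):
λ₀ = hc/E₀ = 25.3029 pm → p₀ = h/λ₀ = 2.6187e-23 kg·m/s
Δλ = λ_C(1 − cos 57°) = 1.1048 pm
λ' = 26.4077 pm → p' = h/λ' = 2.5091e-23 kg·m/s

The scattered photon makes angle θ = 57° with the incident direction, so by the law of cosines:
|p⃗_e|² = p₀² + p'² − 2p₀p'cos θ
|p⃗_e|² = (2.6187e-23)² + (2.5091e-23)² − 2·2.6187e-23·2.5091e-23·cos(57°)
|p⃗_e| = 2.4487e-23 kg·m/s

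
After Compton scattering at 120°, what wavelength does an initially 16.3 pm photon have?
19.9395 pm

Using the Compton formula: λ' = λ + λ_C(1 − cos θ)

For θ = 120°, cos θ = -1/2 (exact) = -0.5000, so:
1 − cos 120° = 1 − (-1/2) = 1.5000

Δλ = λ_C × 1.5000 = 2.4263 × 1.5000 = 3.6395 pm

λ' = 16.3 + 3.6395 = 19.9395 pm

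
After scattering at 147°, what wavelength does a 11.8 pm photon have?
16.2612 pm

Using the Compton scattering formula:
λ' = λ + Δλ = λ + λ_C(1 - cos θ)

Given:
- Initial wavelength λ = 11.8 pm
- Scattering angle θ = 147°
- Compton wavelength λ_C ≈ 2.4263 pm

Calculate the shift:
Δλ = 2.4263 × (1 - cos(147°))
Δλ = 2.4263 × 1.8387
Δλ = 4.4612 pm

Final wavelength:
λ' = 11.8 + 4.4612 = 16.2612 pm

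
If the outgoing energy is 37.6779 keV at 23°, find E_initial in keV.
37.9001 keV

Convert final energy to wavelength (hc ≈ 1239.842 keV·pm):
λ' = hc/E' = 1239.842 / 37.6779 = 32.9063 pm

Calculate the Compton shift:
Δλ = λ_C(1 - cos(23°))
Δλ = 2.4263 × (1 - cos(23°))
Δλ = 0.1929 pm

Initial wavelength:
λ = λ' - Δλ = 32.9063 - 0.1929 = 32.7135 pm

Initial energy:
E = hc/λ = 1239.842 / 32.7135 = 37.9001 keV

(Intermediate values are shown rounded; full precision is carried through to the final answer.)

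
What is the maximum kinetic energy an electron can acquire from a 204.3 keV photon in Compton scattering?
90.7754 keV

Maximum energy transfer occurs at θ = 180° (backscattering).

Initial photon: E₀ = 204.3 keV → λ₀ = 6.0687 pm

Maximum Compton shift (at 180°):
Δλ_max = 2λ_C = 2 × 2.4263 = 4.8526 pm

Final wavelength:
λ' = 6.0687 + 4.8526 = 10.9214 pm

Minimum photon energy (maximum energy to electron):
E'_min = hc/λ' = 113.5246 keV

Maximum electron kinetic energy:
K_max = E₀ - E'_min = 204.3000 - 113.5246 = 90.7754 keV

(Intermediate values are shown rounded; full precision is carried through to the final answer.)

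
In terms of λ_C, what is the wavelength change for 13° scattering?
0.0256 λ_C

The Compton shift formula is:
Δλ = λ_C(1 - cos θ)

Dividing both sides by λ_C:
Δλ/λ_C = 1 - cos θ

For θ = 13°:
Δλ/λ_C = 1 - cos(13°)
Δλ/λ_C = 1 - 0.9744
Δλ/λ_C = 0.0256

This means the shift is 0.0256 × λ_C = 0.0622 pm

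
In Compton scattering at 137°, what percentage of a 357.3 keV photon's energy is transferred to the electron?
0.5476 (or 54.76%)

Calculate initial and final photon energies:

Initial: E₀ = 357.3 keV → λ₀ = 3.4700 pm
Compton shift: Δλ = 4.2008 pm
Final wavelength: λ' = 7.6708 pm
Final energy: E' = 161.6307 keV

Fractional energy loss:
(E₀ - E')/E₀ = (357.3000 - 161.6307)/357.3000
= 195.6693/357.3000
= 0.5476
= 54.76%

(Intermediate values are shown rounded; full precision is carried through to the final answer.)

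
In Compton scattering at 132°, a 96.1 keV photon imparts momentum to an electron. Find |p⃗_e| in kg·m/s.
8.2778e-23 kg·m/s

The electron is initially at rest, so by conservation of momentum:
p⃗_e = p⃗₀ − p⃗'  (incident photon momentum minus scattered photon momentum)

Photon momentum magnitudes (p = h/λ = E/c):
λ₀ = hc/E₀ = 12.9016 pm → p₀ = h/λ₀ = 5.1359e-23 kg·m/s
Δλ = λ_C(1 − cos 132°) = 4.0498 pm
λ' = 16.9514 pm → p' = h/λ' = 3.9089e-23 kg·m/s

The scattered photon makes angle θ = 132° with the incident direction, so by the law of cosines:
|p⃗_e|² = p₀² + p'² − 2p₀p'cos θ
|p⃗_e|² = (5.1359e-23)² + (3.9089e-23)² − 2·5.1359e-23·3.9089e-23·cos(132°)
|p⃗_e| = 8.2778e-23 kg·m/s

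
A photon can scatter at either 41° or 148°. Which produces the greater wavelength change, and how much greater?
148° produces the larger shift by a factor of 7.534

Calculate both shifts using Δλ = λ_C(1 - cos θ):

For θ₁ = 41°:
Δλ₁ = 2.4263 × (1 - cos(41°))
Δλ₁ = 2.4263 × 0.2453
Δλ₁ = 0.5952 pm

For θ₂ = 148°:
Δλ₂ = 2.4263 × (1 - cos(148°))
Δλ₂ = 2.4263 × 1.8480
Δλ₂ = 4.4839 pm

The 148° angle produces the larger shift.
Ratio: 4.4839/0.5952 = 7.534

(Intermediate values are shown rounded; full precision is carried through to the final answer.)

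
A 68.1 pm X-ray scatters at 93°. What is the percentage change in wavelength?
3.7493%

Calculate the Compton shift:
Δλ = λ_C(1 - cos(93°))
Δλ = 2.4263 × (1 - cos(93°))
Δλ = 2.4263 × 1.0523
Δλ = 2.5533 pm

Percentage change:
(Δλ/λ₀) × 100 = (2.5533/68.1) × 100
= 3.7493%

(Intermediate values are shown rounded; full precision is carried through to the final answer.)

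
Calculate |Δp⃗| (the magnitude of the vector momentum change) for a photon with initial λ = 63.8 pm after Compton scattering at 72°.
1.2055e-23 kg·m/s

Photon momentum magnitude is p = h/λ.

Initial momentum:
p₀ = h/λ = 6.6261e-34/6.3800e-11 = 1.0386e-23 kg·m/s

After scattering:
λ' = λ + Δλ = 63.8 + 1.6765 = 65.4765 pm
p' = h/λ' = 6.6261e-34/6.5477e-11 = 1.0120e-23 kg·m/s

Momentum is a vector; the scattered photon's direction makes angle θ = 72° with the incident direction. The magnitude of the vector change Δp⃗ = p⃗₀ − p⃗' is found from the law of cosines:
|Δp⃗|² = p₀² + p'² − 2p₀p'cos θ
|Δp⃗|² = (1.0386e-23)² + (1.0120e-23)² − 2·1.0386e-23·1.0120e-23·cos(72°)
|Δp⃗| = 1.2055e-23 kg·m/s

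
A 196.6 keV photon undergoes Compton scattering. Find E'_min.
111.1065 keV (at θ = 180°)

The scattered photon has minimum energy when its wavelength is maximum, i.e., when the Compton shift Δλ = λ_C(1 − cos θ) is maximum. This occurs at θ = 180° (backscattering), giving Δλ_max = 2λ_C = 4.8526 pm.

Initial wavelength: λ₀ = hc/E₀ = 6.3064 pm
Maximum final wavelength: λ'_max = λ₀ + 2λ_C = 6.3064 + 4.8526 = 11.1590 pm
Minimum final energy: E'_min = hc/λ'_max = 111.1065 keV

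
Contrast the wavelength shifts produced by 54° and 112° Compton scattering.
112° produces the larger shift by a factor of 3.335

Calculate both shifts using Δλ = λ_C(1 - cos θ):

For θ₁ = 54°:
Δλ₁ = 2.4263 × (1 - cos(54°))
Δλ₁ = 2.4263 × 0.4122
Δλ₁ = 1.0002 pm

For θ₂ = 112°:
Δλ₂ = 2.4263 × (1 - cos(112°))
Δλ₂ = 2.4263 × 1.3746
Δλ₂ = 3.3352 pm

The 112° angle produces the larger shift.
Ratio: 3.3352/1.0002 = 3.335

(Intermediate values are shown rounded; full precision is carried through to the final answer.)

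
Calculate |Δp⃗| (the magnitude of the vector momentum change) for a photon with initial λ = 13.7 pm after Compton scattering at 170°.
8.3839e-23 kg·m/s

Photon momentum magnitude is p = h/λ.

Initial momentum:
p₀ = h/λ = 6.6261e-34/1.3700e-11 = 4.8365e-23 kg·m/s

After scattering:
λ' = λ + Δλ = 13.7 + 4.8158 = 18.5158 pm
p' = h/λ' = 6.6261e-34/1.8516e-11 = 3.5786e-23 kg·m/s

Momentum is a vector; the scattered photon's direction makes angle θ = 170° with the incident direction. The magnitude of the vector change Δp⃗ = p⃗₀ − p⃗' is found from the law of cosines:
|Δp⃗|² = p₀² + p'² − 2p₀p'cos θ
|Δp⃗|² = (4.8365e-23)² + (3.5786e-23)² − 2·4.8365e-23·3.5786e-23·cos(170°)
|Δp⃗| = 8.3839e-23 kg·m/s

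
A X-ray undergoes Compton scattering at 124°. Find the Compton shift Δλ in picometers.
3.7831 pm

Using the Compton scattering formula:
Δλ = λ_C(1 - cos θ)

where λ_C = h/(m_e·c) ≈ 2.4263 pm is the Compton wavelength of an electron.

For θ = 124°:
cos(124°) = -0.5592
1 - cos(124°) = 1.5592

Δλ = 2.4263 × 1.5592
Δλ = 3.7831 pm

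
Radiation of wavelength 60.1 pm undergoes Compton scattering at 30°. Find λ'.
60.4251 pm

Using the Compton formula: λ' = λ + λ_C(1 − cos θ)

For θ = 30°, cos θ = √3/2 (exact) ≈ 0.8660, so:
1 − cos 30° = 1 − (√3/2) ≈ 0.1340

Δλ = λ_C × 0.1340 = 2.4263 × 0.1340 = 0.3251 pm

λ' = 60.1 + 0.3251 = 60.4251 pm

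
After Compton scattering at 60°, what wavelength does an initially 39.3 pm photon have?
40.5132 pm

Using the Compton formula: λ' = λ + λ_C(1 − cos θ)

For θ = 60°, cos θ = 1/2 (exact) = 0.5000, so:
1 − cos 60° = 1 − (1/2) = 0.5000

Δλ = λ_C × 0.5000 = 2.4263 × 0.5000 = 1.2132 pm

λ' = 39.3 + 1.2132 = 40.5132 pm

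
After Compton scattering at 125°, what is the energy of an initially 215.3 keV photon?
129.4650 keV

First convert energy to wavelength:
λ = hc/E, with hc ≈ 1239.842 keV·pm (i.e. 1239.842 eV·nm)

For E = 215.3 keV = 215300 eV:
λ = 1239.842 keV·pm / 215.3 keV
λ = 5.7587 pm

Calculate the Compton shift:
Δλ = λ_C(1 - cos(125°)) = 2.4263 × 1.5736
Δλ = 3.8180 pm

Final wavelength:
λ' = 5.7587 + 3.8180 = 9.5767 pm

Final energy:
E' = hc/λ' = 1239.842 / 9.5767 = 129.4650 keV

(Intermediate values are shown rounded; full precision is carried through to the final answer.)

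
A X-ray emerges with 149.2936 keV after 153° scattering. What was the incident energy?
333.5998 keV

Convert final energy to wavelength (hc ≈ 1239.842 keV·pm):
λ' = hc/E' = 1239.842 / 149.2936 = 8.3047 pm

Calculate the Compton shift:
Δλ = λ_C(1 - cos(153°))
Δλ = 2.4263 × (1 - cos(153°))
Δλ = 4.5882 pm

Initial wavelength:
λ = λ' - Δλ = 8.3047 - 4.5882 = 3.7166 pm

Initial energy:
E = hc/λ = 1239.842 / 3.7166 = 333.5998 keV

(Intermediate values are shown rounded; full precision is carried through to the final answer.)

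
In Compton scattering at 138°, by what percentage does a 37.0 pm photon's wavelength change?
11.4308%

Calculate the Compton shift:
Δλ = λ_C(1 - cos(138°))
Δλ = 2.4263 × (1 - cos(138°))
Δλ = 2.4263 × 1.7431
Δλ = 4.2294 pm

Percentage change:
(Δλ/λ₀) × 100 = (4.2294/37.0) × 100
= 11.4308%

(Intermediate values are shown rounded; full precision is carried through to the final answer.)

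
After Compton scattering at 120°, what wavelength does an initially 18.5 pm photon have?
22.1395 pm

Using the Compton formula: λ' = λ + λ_C(1 − cos θ)

For θ = 120°, cos θ = -1/2 (exact) = -0.5000, so:
1 − cos 120° = 1 − (-1/2) = 1.5000

Δλ = λ_C × 1.5000 = 2.4263 × 1.5000 = 3.6395 pm

λ' = 18.5 + 3.6395 = 22.1395 pm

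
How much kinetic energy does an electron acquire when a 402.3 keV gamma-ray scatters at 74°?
146.1032 keV

By energy conservation: K_e = E_initial - E_final

First find the scattered photon energy:
Initial wavelength: λ = hc/E = 3.0819 pm
Compton shift: Δλ = λ_C(1 - cos(74°)) = 1.7575 pm
Final wavelength: λ' = 3.0819 + 1.7575 = 4.8394 pm
Final photon energy: E' = hc/λ' = 256.1968 keV

Electron kinetic energy:
K_e = E - E' = 402.3000 - 256.1968 = 146.1032 keV

(Intermediate values are shown rounded; full precision is carried through to the final answer.)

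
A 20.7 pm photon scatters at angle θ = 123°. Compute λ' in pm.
24.4478 pm

Using the Compton scattering formula:
λ' = λ + Δλ = λ + λ_C(1 - cos θ)

Given:
- Initial wavelength λ = 20.7 pm
- Scattering angle θ = 123°
- Compton wavelength λ_C ≈ 2.4263 pm

Calculate the shift:
Δλ = 2.4263 × (1 - cos(123°))
Δλ = 2.4263 × 1.5446
Δλ = 3.7478 pm

Final wavelength:
λ' = 20.7 + 3.7478 = 24.4478 pm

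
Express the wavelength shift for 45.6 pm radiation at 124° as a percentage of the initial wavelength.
8.2962%

Calculate the Compton shift:
Δλ = λ_C(1 - cos(124°))
Δλ = 2.4263 × (1 - cos(124°))
Δλ = 2.4263 × 1.5592
Δλ = 3.7831 pm

Percentage change:
(Δλ/λ₀) × 100 = (3.7831/45.6) × 100
= 8.2962%

(Intermediate values are shown rounded; full precision is carried through to the final answer.)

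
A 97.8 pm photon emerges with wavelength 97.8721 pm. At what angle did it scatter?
14.00°

First find the wavelength shift:
Δλ = λ' - λ = 97.8721 - 97.8 = 0.0721 pm

Using Δλ = λ_C(1 - cos θ), with λ_C = h/(m_e·c) ≈ 2.42631024 pm:
cos θ = 1 - Δλ/λ_C
cos θ = 1 - 0.0721/2.42631024
cos θ = 0.970284

θ = arccos(0.970284)
θ = 14.00°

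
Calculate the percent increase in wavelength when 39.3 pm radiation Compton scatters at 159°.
11.9376%

Calculate the Compton shift:
Δλ = λ_C(1 - cos(159°))
Δλ = 2.4263 × (1 - cos(159°))
Δλ = 2.4263 × 1.9336
Δλ = 4.6915 pm

Percentage change:
(Δλ/λ₀) × 100 = (4.6915/39.3) × 100
= 11.9376%

(Intermediate values are shown rounded; full precision is carried through to the final answer.)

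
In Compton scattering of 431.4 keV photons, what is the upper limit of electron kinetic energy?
270.9362 keV

Maximum energy transfer occurs at θ = 180° (backscattering).

Initial photon: E₀ = 431.4 keV → λ₀ = 2.8740 pm

Maximum Compton shift (at 180°):
Δλ_max = 2λ_C = 2 × 2.4263 = 4.8526 pm

Final wavelength:
λ' = 2.8740 + 4.8526 = 7.7266 pm

Minimum photon energy (maximum energy to electron):
E'_min = hc/λ' = 160.4638 keV

Maximum electron kinetic energy:
K_max = E₀ - E'_min = 431.4000 - 160.4638 = 270.9362 keV

(Intermediate values are shown rounded; full precision is carried through to the final answer.)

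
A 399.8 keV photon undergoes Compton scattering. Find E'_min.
155.8809 keV (at θ = 180°)

The scattered photon has minimum energy when its wavelength is maximum, i.e., when the Compton shift Δλ = λ_C(1 − cos θ) is maximum. This occurs at θ = 180° (backscattering), giving Δλ_max = 2λ_C = 4.8526 pm.

Initial wavelength: λ₀ = hc/E₀ = 3.1012 pm
Maximum final wavelength: λ'_max = λ₀ + 2λ_C = 3.1012 + 4.8526 = 7.9538 pm
Minimum final energy: E'_min = hc/λ'_max = 155.8809 keV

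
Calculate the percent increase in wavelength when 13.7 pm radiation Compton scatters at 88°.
17.0922%

Calculate the Compton shift:
Δλ = λ_C(1 - cos(88°))
Δλ = 2.4263 × (1 - cos(88°))
Δλ = 2.4263 × 0.9651
Δλ = 2.3416 pm

Percentage change:
(Δλ/λ₀) × 100 = (2.3416/13.7) × 100
= 17.0922%

(Intermediate values are shown rounded; full precision is carried through to the final answer.)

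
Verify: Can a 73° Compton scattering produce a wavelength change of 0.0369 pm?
No, inconsistent

Calculate the expected shift for θ = 73°:

Δλ_expected = λ_C(1 - cos(73°))
Δλ_expected = 2.4263 × (1 - cos(73°))
Δλ_expected = 2.4263 × 0.7076
Δλ_expected = 1.7169 pm

Given shift: 0.0369 pm
Expected shift: 1.7169 pm
Difference: 1.6801 pm

The values do not match. The given shift corresponds to θ ≈ 10.0°, not 73°.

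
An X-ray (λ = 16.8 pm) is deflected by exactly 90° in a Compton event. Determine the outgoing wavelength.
19.2263 pm

Using the Compton formula: λ' = λ + λ_C(1 − cos θ)

For θ = 90°, cos θ = 0 (exact) = 0.0000, so:
1 − cos 90° = 1 − (0) = 1.0000

Δλ = λ_C × 1.0000 = 2.4263 × 1.0000 = 2.4263 pm

λ' = 16.8 + 2.4263 = 19.2263 pm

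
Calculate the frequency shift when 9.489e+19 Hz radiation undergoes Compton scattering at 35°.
1.157e+19 Hz (decrease)

Convert frequency to wavelength (c = 299792458 m/s):
λ₀ = c/f₀ = 299792458/9.489e+19 = 3.1593683e-12 m = 3.1594 pm

Calculate Compton shift:
Δλ = λ_C(1 - cos(35°)) = 0.4388 pm

Final wavelength:
λ' = λ₀ + Δλ = 3.1594 + 0.4388 = 3.5982 pm

Final frequency:
f' = c/λ' = 299792458/3.5981615e-12 = 8.3318232e+19 Hz

Frequency shift (decrease):
Δf = f₀ - f' = 9.489e+19 - 8.3318232e+19 = 1.157e+19 Hz

(Intermediate values are shown rounded; full precision is carried through to the final answer.)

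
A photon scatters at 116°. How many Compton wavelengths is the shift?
1.4384 λ_C

The Compton shift formula is:
Δλ = λ_C(1 - cos θ)

Dividing both sides by λ_C:
Δλ/λ_C = 1 - cos θ

For θ = 116°:
Δλ/λ_C = 1 - cos(116°)
Δλ/λ_C = 1 - -0.4384
Δλ/λ_C = 1.4384

This means the shift is 1.4384 × λ_C = 3.4899 pm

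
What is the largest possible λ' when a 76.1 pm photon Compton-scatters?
80.9526 pm (at θ = 180°)

The Compton shift is Δλ = λ_C(1 − cos θ).

Since cos θ ranges from −1 to 1, the factor (1 − cos θ) ranges from 0 to 2; the maximum shift occurs at θ = 180° (backscattering):
Δλ_max = 2λ_C = 2 × 2.4263 pm = 4.8526 pm

Maximum scattered wavelength:
λ'_max = λ₀ + Δλ_max = 76.1 + 4.8526 = 80.9526 pm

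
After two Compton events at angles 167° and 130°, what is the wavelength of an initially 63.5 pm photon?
72.2763 pm

Apply Compton shift twice:

First scattering at θ₁ = 167°:
Δλ₁ = λ_C(1 - cos(167°))
Δλ₁ = 2.4263 × 1.9744
Δλ₁ = 4.7904 pm

After first scattering:
λ₁ = 63.5 + 4.7904 = 68.2904 pm

Second scattering at θ₂ = 130°:
Δλ₂ = λ_C(1 - cos(130°))
Δλ₂ = 2.4263 × 1.6428
Δλ₂ = 3.9859 pm

Final wavelength:
λ₂ = 68.2904 + 3.9859 = 72.2763 pm

Total shift: Δλ_total = 4.7904 + 3.9859 = 8.7763 pm

(Intermediate values are shown rounded; full precision is carried through to the final answer.)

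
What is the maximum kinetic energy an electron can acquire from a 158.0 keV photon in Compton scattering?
60.3725 keV

Maximum energy transfer occurs at θ = 180° (backscattering).

Initial photon: E₀ = 158.0 keV → λ₀ = 7.8471 pm

Maximum Compton shift (at 180°):
Δλ_max = 2λ_C = 2 × 2.4263 = 4.8526 pm

Final wavelength:
λ' = 7.8471 + 4.8526 = 12.6997 pm

Minimum photon energy (maximum energy to electron):
E'_min = hc/λ' = 97.6275 keV

Maximum electron kinetic energy:
K_max = E₀ - E'_min = 158.0000 - 97.6275 = 60.3725 keV

(Intermediate values are shown rounded; full precision is carried through to the final answer.)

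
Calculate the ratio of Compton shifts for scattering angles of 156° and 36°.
156° produces the larger shift by a factor of 10.019

Calculate both shifts using Δλ = λ_C(1 - cos θ):

For θ₁ = 36°:
Δλ₁ = 2.4263 × (1 - cos(36°))
Δλ₁ = 2.4263 × 0.1910
Δλ₁ = 0.4634 pm

For θ₂ = 156°:
Δλ₂ = 2.4263 × (1 - cos(156°))
Δλ₂ = 2.4263 × 1.9135
Δλ₂ = 4.6429 pm

The 156° angle produces the larger shift.
Ratio: 4.6429/0.4634 = 10.019

(Intermediate values are shown rounded; full precision is carried through to the final answer.)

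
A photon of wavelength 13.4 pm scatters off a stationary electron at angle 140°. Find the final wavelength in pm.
17.6850 pm

Using the Compton scattering formula:
λ' = λ + Δλ = λ + λ_C(1 - cos θ)

Given:
- Initial wavelength λ = 13.4 pm
- Scattering angle θ = 140°
- Compton wavelength λ_C ≈ 2.4263 pm

Calculate the shift:
Δλ = 2.4263 × (1 - cos(140°))
Δλ = 2.4263 × 1.7660
Δλ = 4.2850 pm

Final wavelength:
λ' = 13.4 + 4.2850 = 17.6850 pm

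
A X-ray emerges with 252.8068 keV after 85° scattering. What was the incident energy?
460.9998 keV

Convert final energy to wavelength (hc ≈ 1239.842 keV·pm):
λ' = hc/E' = 1239.842 / 252.8068 = 4.9043 pm

Calculate the Compton shift:
Δλ = λ_C(1 - cos(85°))
Δλ = 2.4263 × (1 - cos(85°))
Δλ = 2.2148 pm

Initial wavelength:
λ = λ' - Δλ = 4.9043 - 2.2148 = 2.6895 pm

Initial energy:
E = hc/λ = 1239.842 / 2.6895 = 460.9998 keV

(Intermediate values are shown rounded; full precision is carried through to the final answer.)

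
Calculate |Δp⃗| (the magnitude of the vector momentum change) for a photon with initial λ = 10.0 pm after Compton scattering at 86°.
8.2542e-23 kg·m/s

Photon momentum magnitude is p = h/λ.

Initial momentum:
p₀ = h/λ = 6.6261e-34/1.0000e-11 = 6.6261e-23 kg·m/s

After scattering:
λ' = λ + Δλ = 10.0 + 2.2571 = 12.2571 pm
p' = h/λ' = 6.6261e-34/1.2257e-11 = 5.4059e-23 kg·m/s

Momentum is a vector; the scattered photon's direction makes angle θ = 86° with the incident direction. The magnitude of the vector change Δp⃗ = p⃗₀ − p⃗' is found from the law of cosines:
|Δp⃗|² = p₀² + p'² − 2p₀p'cos θ
|Δp⃗|² = (6.6261e-23)² + (5.4059e-23)² − 2·6.6261e-23·5.4059e-23·cos(86°)
|Δp⃗| = 8.2542e-23 kg·m/s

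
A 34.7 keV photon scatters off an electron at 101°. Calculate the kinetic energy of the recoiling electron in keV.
2.5960 keV

By energy conservation: K_e = E_initial - E_final

First find the scattered photon energy:
Initial wavelength: λ = hc/E = 35.7303 pm
Compton shift: Δλ = λ_C(1 - cos(101°)) = 2.8893 pm
Final wavelength: λ' = 35.7303 + 2.8893 = 38.6196 pm
Final photon energy: E' = hc/λ' = 32.1040 keV

Electron kinetic energy:
K_e = E - E' = 34.7000 - 32.1040 = 2.5960 keV

(Intermediate values are shown rounded; full precision is carried through to the final answer.)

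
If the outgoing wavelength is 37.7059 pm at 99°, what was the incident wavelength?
34.9000 pm

From λ' = λ + Δλ, we have λ = λ' - Δλ

First calculate the Compton shift:
Δλ = λ_C(1 - cos θ)
Δλ = 2.4263 × (1 - cos(99°))
Δλ = 2.4263 × 1.1564
Δλ = 2.8059 pm

Initial wavelength:
λ = λ' - Δλ
λ = 37.7059 - 2.8059
λ = 34.9000 pm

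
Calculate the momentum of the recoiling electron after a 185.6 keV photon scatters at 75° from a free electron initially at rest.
1.0924e-22 kg·m/s

The electron is initially at rest, so by conservation of momentum:
p⃗_e = p⃗₀ − p⃗'  (incident photon momentum minus scattered photon momentum)

Photon momentum magnitudes (p = h/λ = E/c):
λ₀ = hc/E₀ = 6.6802 pm → p₀ = h/λ₀ = 9.9190e-23 kg·m/s
Δλ = λ_C(1 − cos 75°) = 1.7983 pm
λ' = 8.4785 pm → p' = h/λ' = 7.8151e-23 kg·m/s

The scattered photon makes angle θ = 75° with the incident direction, so by the law of cosines:
|p⃗_e|² = p₀² + p'² − 2p₀p'cos θ
|p⃗_e|² = (9.9190e-23)² + (7.8151e-23)² − 2·9.9190e-23·7.8151e-23·cos(75°)
|p⃗_e| = 1.0924e-22 kg·m/s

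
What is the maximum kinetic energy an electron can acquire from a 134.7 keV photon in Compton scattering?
46.4995 keV

Maximum energy transfer occurs at θ = 180° (backscattering).

Initial photon: E₀ = 134.7 keV → λ₀ = 9.2045 pm

Maximum Compton shift (at 180°):
Δλ_max = 2λ_C = 2 × 2.4263 = 4.8526 pm

Final wavelength:
λ' = 9.2045 + 4.8526 = 14.0571 pm

Minimum photon energy (maximum energy to electron):
E'_min = hc/λ' = 88.2005 keV

Maximum electron kinetic energy:
K_max = E₀ - E'_min = 134.7000 - 88.2005 = 46.4995 keV

(Intermediate values are shown rounded; full precision is carried through to the final answer.)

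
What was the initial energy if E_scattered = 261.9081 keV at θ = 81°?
461.4001 keV

Convert final energy to wavelength (hc ≈ 1239.842 keV·pm):
λ' = hc/E' = 1239.842 / 261.9081 = 4.7339 pm

Calculate the Compton shift:
Δλ = λ_C(1 - cos(81°))
Δλ = 2.4263 × (1 - cos(81°))
Δλ = 2.0468 pm

Initial wavelength:
λ = λ' - Δλ = 4.7339 - 2.0468 = 2.6871 pm

Initial energy:
E = hc/λ = 1239.842 / 2.6871 = 461.4001 keV

(Intermediate values are shown rounded; full precision is carried through to the final answer.)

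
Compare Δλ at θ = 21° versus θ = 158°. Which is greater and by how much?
158° produces the larger shift by a factor of 29.015

Calculate both shifts using Δλ = λ_C(1 - cos θ):

For θ₁ = 21°:
Δλ₁ = 2.4263 × (1 - cos(21°))
Δλ₁ = 2.4263 × 0.0664
Δλ₁ = 0.1612 pm

For θ₂ = 158°:
Δλ₂ = 2.4263 × (1 - cos(158°))
Δλ₂ = 2.4263 × 1.9272
Δλ₂ = 4.6759 pm

The 158° angle produces the larger shift.
Ratio: 4.6759/0.1612 = 29.015

(Intermediate values are shown rounded; full precision is carried through to the final answer.)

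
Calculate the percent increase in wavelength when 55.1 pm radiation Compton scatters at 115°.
6.2645%

Calculate the Compton shift:
Δλ = λ_C(1 - cos(115°))
Δλ = 2.4263 × (1 - cos(115°))
Δλ = 2.4263 × 1.4226
Δλ = 3.4517 pm

Percentage change:
(Δλ/λ₀) × 100 = (3.4517/55.1) × 100
= 6.2645%

(Intermediate values are shown rounded; full precision is carried through to the final answer.)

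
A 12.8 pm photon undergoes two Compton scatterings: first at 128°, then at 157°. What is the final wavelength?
21.3798 pm

Apply Compton shift twice:

First scattering at θ₁ = 128°:
Δλ₁ = λ_C(1 - cos(128°))
Δλ₁ = 2.4263 × 1.6157
Δλ₁ = 3.9201 pm

After first scattering:
λ₁ = 12.8 + 3.9201 = 16.7201 pm

Second scattering at θ₂ = 157°:
Δλ₂ = λ_C(1 - cos(157°))
Δλ₂ = 2.4263 × 1.9205
Δλ₂ = 4.6597 pm

Final wavelength:
λ₂ = 16.7201 + 4.6597 = 21.3798 pm

Total shift: Δλ_total = 3.9201 + 4.6597 = 8.5798 pm

(Intermediate values are shown rounded; full precision is carried through to the final answer.)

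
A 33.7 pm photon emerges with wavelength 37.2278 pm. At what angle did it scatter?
117.00°

First find the wavelength shift:
Δλ = λ' - λ = 37.2278 - 33.7 = 3.5278 pm

Using Δλ = λ_C(1 - cos θ), with λ_C = h/(m_e·c) ≈ 2.42631024 pm:
cos θ = 1 - Δλ/λ_C
cos θ = 1 - 3.5278/2.42631024
cos θ = -0.453977

θ = arccos(-0.453977)
θ = 117.00°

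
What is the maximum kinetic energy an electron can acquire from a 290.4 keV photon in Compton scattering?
154.4829 keV

Maximum energy transfer occurs at θ = 180° (backscattering).

Initial photon: E₀ = 290.4 keV → λ₀ = 4.2694 pm

Maximum Compton shift (at 180°):
Δλ_max = 2λ_C = 2 × 2.4263 = 4.8526 pm

Final wavelength:
λ' = 4.2694 + 4.8526 = 9.1220 pm

Minimum photon energy (maximum energy to electron):
E'_min = hc/λ' = 135.9171 keV

Maximum electron kinetic energy:
K_max = E₀ - E'_min = 290.4000 - 135.9171 = 154.4829 keV

(Intermediate values are shown rounded; full precision is carried through to the final answer.)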